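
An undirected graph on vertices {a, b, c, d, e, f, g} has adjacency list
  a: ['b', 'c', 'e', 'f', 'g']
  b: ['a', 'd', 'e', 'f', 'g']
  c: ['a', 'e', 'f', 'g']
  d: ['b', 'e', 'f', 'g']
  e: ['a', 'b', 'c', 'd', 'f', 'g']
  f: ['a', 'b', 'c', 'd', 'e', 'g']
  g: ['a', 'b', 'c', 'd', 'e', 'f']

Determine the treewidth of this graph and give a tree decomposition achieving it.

Every bag has size at most 5, so the width is 5 − 1 = 4 and tw(G) ≤ 4. Conversely, {b, d, e, f, g} is a clique of size 5, and the vertices of any clique must share a bag in every tree decomposition; so some bag has ≥ 5 vertices and tw(G) ≥ 4. Combining the bounds, tw(G) = 4.

Treewidth 4.
One such decomposition:
Bags: B1 = {a, c, e, f, g}  B2 = {a, b, e, f, g}  B3 = {b, d, e, f, g}
Tree: B1–B2, B2–B3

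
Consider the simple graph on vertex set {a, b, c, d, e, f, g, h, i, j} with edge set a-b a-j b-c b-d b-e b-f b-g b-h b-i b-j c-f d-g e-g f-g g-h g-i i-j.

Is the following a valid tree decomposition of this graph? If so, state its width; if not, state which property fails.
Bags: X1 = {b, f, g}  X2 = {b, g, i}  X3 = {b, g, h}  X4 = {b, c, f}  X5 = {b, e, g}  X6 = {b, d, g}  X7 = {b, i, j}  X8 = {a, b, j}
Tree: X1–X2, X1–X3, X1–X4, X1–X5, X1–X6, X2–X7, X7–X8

Every vertex of G appears in some bag (union = {a, b, c, d, e, f, g, h, i, j}); every edge is covered by a bag; and for each vertex v the set of bags containing v is connected in the bag tree. The decomposition is therefore valid. The largest bag has 3 vertices, so the width is 2.

Yes; width 2.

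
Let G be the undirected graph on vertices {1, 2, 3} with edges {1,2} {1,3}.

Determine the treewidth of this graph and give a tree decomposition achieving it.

Treewidth 1.
Bags: B1 = {1, 3}  B2 = {1, 2}
Tree: B1–B2

The largest bag has 2 vertices, giving width 1; this decomposition certifies tw(G) ≤ 1. G has an edge, so its treewidth is at least 1. Hence tw(G) = 1 exactly.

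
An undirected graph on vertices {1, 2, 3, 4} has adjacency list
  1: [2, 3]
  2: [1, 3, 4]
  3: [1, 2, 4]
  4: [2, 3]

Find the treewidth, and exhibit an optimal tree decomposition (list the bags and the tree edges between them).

The largest bag has 3 vertices, giving width 2; this decomposition certifies tw(G) ≤ 2. Conversely, {1, 2, 3} is a clique of size 3, and the vertices of any clique must share a bag in every tree decomposition; so some bag has ≥ 3 vertices and tw(G) ≥ 2. Therefore the treewidth is 2.

Treewidth 2.
One such decomposition:
Bags: B1 = {1, 2, 3}  B2 = {2, 3, 4}
Tree: B1–B2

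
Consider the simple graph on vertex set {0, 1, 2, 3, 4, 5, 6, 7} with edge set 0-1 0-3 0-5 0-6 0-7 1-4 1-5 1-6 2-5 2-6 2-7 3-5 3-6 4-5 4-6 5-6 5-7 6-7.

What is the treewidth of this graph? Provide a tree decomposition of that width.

Treewidth 3.
Bags: B1 = {0, 5, 6, 7}  B2 = {2, 5, 6, 7}  B3 = {0, 3, 5, 6}  B4 = {0, 1, 5, 6}  B5 = {1, 4, 5, 6}
Tree: B1–B2, B1–B3, B3–B4, B4–B5

Each bag holds 4 vertices, so the decomposition has width 3, which upper-bounds the treewidth. On the other hand G contains the 4-clique {0, 1, 5, 6}. A clique must lie in a single bag of any decomposition, so no decomposition can have width below 3. The upper and lower bounds meet at 3, so that is the treewidth.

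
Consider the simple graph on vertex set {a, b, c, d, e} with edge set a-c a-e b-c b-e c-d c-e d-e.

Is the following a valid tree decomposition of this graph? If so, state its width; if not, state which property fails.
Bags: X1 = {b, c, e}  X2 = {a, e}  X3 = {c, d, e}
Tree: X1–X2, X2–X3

A tree decomposition must satisfy three properties: every vertex lies in some bag; for every edge, both endpoints lie together in some bag; and for every vertex, the bags containing it form a connected subtree. Here edge (c,a) lies in no bag, so the decomposition is invalid.

No — edge (c,a) lies in no bag.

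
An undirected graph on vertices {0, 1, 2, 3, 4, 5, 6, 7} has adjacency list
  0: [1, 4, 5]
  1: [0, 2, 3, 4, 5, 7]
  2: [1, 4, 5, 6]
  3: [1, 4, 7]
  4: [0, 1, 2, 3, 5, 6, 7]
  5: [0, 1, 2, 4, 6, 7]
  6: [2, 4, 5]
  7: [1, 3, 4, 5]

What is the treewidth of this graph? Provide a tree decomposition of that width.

Every bag has size at most 4, so the width is 4 − 1 = 3 and tw(G) ≤ 3. Conversely, {1, 3, 4, 7} is a clique of size 4, and the vertices of any clique must share a bag in every tree decomposition; so some bag has ≥ 4 vertices and tw(G) ≥ 3. The upper and lower bounds meet at 3, so that is the treewidth.

Treewidth 3.
Bags: B1 = {1, 4, 5, 7}  B2 = {1, 3, 4, 7}  B3 = {1, 2, 4, 5}  B4 = {0, 1, 4, 5}  B5 = {2, 4, 5, 6}
Tree: B1–B2, B1–B3, B1–B4, B3–B5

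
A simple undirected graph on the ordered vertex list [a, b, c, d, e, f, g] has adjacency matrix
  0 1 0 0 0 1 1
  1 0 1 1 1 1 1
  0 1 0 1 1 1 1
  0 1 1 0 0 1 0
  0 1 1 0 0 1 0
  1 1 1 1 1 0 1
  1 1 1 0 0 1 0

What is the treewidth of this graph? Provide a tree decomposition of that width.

Every bag has size at most 4, so the width is 4 − 1 = 3 and tw(G) ≤ 3. Conversely, {b, c, d, f} is a clique of size 4, and the vertices of any clique must share a bag in every tree decomposition; so some bag has ≥ 4 vertices and tw(G) ≥ 3. Hence tw(G) = 3 exactly.

Treewidth 3.
Bags: B1 = {b, c, e, f}  B2 = {b, c, d, f}  B3 = {b, c, f, g}  B4 = {a, b, f, g}
Tree: B1–B2, B2–B3, B3–B4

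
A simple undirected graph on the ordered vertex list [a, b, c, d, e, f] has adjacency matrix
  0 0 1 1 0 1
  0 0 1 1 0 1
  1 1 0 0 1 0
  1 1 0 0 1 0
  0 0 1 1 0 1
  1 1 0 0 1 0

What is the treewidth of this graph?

A width-3 tree decomposition is:
Bags: B1 = {a, b, e, f}  B2 = {a, b, d, e}  B3 = {a, b, c, e}
Tree: B1–B2, B2–B3
Each bag holds 4 vertices, so the decomposition has width 3, which upper-bounds the treewidth. For the lower bound: the 4 vertex sets {e,f}, {b,d}, {a}, {c} are disjoint, each induces a connected subgraph, and every pair is joined by at least one edge of G. Contracting each set to a single vertex therefore yields K_{4} as a minor, and since treewidth is minor-monotone, tw(G) ≥ tw(K_{4}) = 3. Combining the bounds, tw(G) = 3.

3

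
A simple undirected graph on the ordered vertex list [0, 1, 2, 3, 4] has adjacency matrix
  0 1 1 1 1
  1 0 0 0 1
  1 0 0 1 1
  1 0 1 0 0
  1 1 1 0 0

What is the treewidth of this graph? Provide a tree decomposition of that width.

Every bag has size at most 3, so the width is 3 − 1 = 2 and tw(G) ≤ 2. For the lower bound, the 3 vertices {0, 1, 4} are pairwise adjacent, and any tree decomposition puts a clique entirely inside one bag — forcing width ≥ 2. Hence tw(G) = 2 exactly.

Treewidth 2.
Bags: B1 = {0, 1, 4}  B2 = {0, 2, 4}  B3 = {0, 2, 3}
Tree: B1–B2, B2–B3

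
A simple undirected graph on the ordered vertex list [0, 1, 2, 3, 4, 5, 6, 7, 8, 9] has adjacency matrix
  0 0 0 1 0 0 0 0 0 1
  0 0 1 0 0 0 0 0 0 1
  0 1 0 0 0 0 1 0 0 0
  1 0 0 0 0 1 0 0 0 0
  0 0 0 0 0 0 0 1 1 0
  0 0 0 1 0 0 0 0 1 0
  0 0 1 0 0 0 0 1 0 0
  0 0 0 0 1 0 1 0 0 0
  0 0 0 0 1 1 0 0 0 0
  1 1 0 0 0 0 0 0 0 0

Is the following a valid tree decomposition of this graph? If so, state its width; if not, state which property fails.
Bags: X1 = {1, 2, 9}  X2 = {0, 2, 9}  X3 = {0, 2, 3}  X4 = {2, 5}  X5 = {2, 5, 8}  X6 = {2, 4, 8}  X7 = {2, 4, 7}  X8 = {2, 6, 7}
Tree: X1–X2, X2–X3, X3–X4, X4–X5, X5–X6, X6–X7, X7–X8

A tree decomposition must satisfy three properties: every vertex lies in some bag; for every edge, both endpoints lie together in some bag; and for every vertex, the bags containing it form a connected subtree. Here edge (3,5) lies in no bag, so the decomposition is invalid.

No — edge (3,5) lies in no bag.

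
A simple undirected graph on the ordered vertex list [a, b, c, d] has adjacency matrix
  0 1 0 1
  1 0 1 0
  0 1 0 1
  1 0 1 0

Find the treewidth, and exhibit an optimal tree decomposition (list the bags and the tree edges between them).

Treewidth 2.
One such decomposition:
Bags: B1 = {a, b, c}  B2 = {a, c, d}
Tree: B1–B2

Each bag holds 3 vertices, so the decomposition has width 2, which upper-bounds the treewidth. For the lower bound, G contains the cycle a–b–c–d–a, so G is not a forest; only forests have treewidth ≤ 1, hence tw(G) ≥ 2. The upper and lower bounds meet at 2, so that is the treewidth.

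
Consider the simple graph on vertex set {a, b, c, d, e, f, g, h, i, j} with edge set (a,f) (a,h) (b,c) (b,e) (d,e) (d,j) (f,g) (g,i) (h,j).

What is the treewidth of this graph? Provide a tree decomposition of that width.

Treewidth 1.
One such decomposition:
Bags: B1 = {b, c}  B2 = {b, e}  B3 = {d, e}  B4 = {d, j}  B5 = {h, j}  B6 = {a, h}  B7 = {a, f}  B8 = {f, g}  B9 = {g, i}
Tree: B1–B2, B2–B3, B3–B4, B4–B5, B5–B6, B6–B7, B7–B8, B8–B9

Each bag holds 2 vertices, so the decomposition has width 1, which upper-bounds the treewidth. Any graph with an edge has treewidth ≥ 1, and G has the edge c–b. Therefore the treewidth is 1.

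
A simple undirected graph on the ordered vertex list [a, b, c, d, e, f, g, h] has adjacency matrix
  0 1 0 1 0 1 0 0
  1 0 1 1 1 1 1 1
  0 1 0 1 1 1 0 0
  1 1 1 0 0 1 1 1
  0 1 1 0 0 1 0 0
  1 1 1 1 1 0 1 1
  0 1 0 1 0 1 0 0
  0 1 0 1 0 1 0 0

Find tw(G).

3

A width-3 tree decomposition is:
Bags: B1 = {b, d, f, g}  B2 = {a, b, d, f}  B3 = {b, d, f, h}  B4 = {b, c, d, f}  B5 = {b, c, e, f}
Tree: B1–B2, B1–B3, B3–B4, B4–B5
The largest bag has 4 vertices, giving width 3; this decomposition certifies tw(G) ≤ 3. For the lower bound, the 4 vertices {b, d, f, g} are pairwise adjacent, and any tree decomposition puts a clique entirely inside one bag — forcing width ≥ 3. Hence tw(G) = 3 exactly.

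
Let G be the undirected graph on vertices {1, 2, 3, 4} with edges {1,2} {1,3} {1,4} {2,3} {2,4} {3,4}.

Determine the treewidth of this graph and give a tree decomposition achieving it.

With just one bag of size 4, the width is 4 − 1 = 3, so tw(G) ≤ 3. On the other hand G contains the 4-clique {1, 2, 3, 4}. A clique must lie in a single bag of any decomposition, so no decomposition can have width below 3. The upper and lower bounds meet at 3, so that is the treewidth.

Treewidth 3.
One optimal decomposition is:
Bags: B1 = {1, 2, 3, 4}
Tree: (single bag)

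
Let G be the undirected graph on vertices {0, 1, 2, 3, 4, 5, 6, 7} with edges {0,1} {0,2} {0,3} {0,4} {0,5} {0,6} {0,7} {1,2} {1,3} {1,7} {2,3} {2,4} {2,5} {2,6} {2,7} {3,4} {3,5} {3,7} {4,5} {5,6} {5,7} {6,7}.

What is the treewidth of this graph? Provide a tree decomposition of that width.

Every bag has size at most 5, so the width is 5 − 1 = 4 and tw(G) ≤ 4. For the lower bound, the 5 vertices {0, 1, 2, 3, 7} are pairwise adjacent, and any tree decomposition puts a clique entirely inside one bag — forcing width ≥ 4. Therefore the treewidth is 4.

Treewidth 4.
One such decomposition:
Bags: B1 = {0, 1, 2, 3, 7}  B2 = {0, 2, 3, 5, 7}  B3 = {0, 2, 5, 6, 7}  B4 = {0, 2, 3, 4, 5}
Tree: B1–B2, B2–B3, B2–B4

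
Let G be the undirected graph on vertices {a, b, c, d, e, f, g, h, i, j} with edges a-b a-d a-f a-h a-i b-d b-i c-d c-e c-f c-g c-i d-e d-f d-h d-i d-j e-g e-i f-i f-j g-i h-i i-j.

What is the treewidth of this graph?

A width-3 tree decomposition is:
Bags: B1 = {a, d, f, i}  B2 = {a, d, h, i}  B3 = {c, d, f, i}  B4 = {c, d, e, i}  B5 = {d, f, i, j}  B6 = {a, b, d, i}  B7 = {c, e, g, i}
Tree: B1–B2, B1–B3, B3–B4, B1–B5, B2–B6, B4–B7
Each bag holds 4 vertices, so the decomposition has width 3, which upper-bounds the treewidth. On the other hand G contains the 4-clique {c, d, e, i}. A clique must lie in a single bag of any decomposition, so no decomposition can have width below 3. Therefore the treewidth is 3.

3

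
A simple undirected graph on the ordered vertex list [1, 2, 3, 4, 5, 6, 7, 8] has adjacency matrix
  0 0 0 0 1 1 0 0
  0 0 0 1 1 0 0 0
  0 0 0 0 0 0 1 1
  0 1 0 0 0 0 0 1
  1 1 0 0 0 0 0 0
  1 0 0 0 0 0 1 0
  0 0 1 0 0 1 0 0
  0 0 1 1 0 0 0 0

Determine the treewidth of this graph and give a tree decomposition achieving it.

The largest bag has 3 vertices, giving width 2; this decomposition certifies tw(G) ≤ 2. The edges 8–4–2–5–1–6–7–3–8 form a cycle, so G is not a tree and its treewidth is at least 2. Hence tw(G) = 2 exactly.

Treewidth 2.
One such decomposition:
Bags: B1 = {2, 4, 8}  B2 = {2, 5, 8}  B3 = {1, 5, 8}  B4 = {1, 6, 8}  B5 = {6, 7, 8}  B6 = {3, 7, 8}
Tree: B1–B2, B2–B3, B3–B4, B4–B5, B5–B6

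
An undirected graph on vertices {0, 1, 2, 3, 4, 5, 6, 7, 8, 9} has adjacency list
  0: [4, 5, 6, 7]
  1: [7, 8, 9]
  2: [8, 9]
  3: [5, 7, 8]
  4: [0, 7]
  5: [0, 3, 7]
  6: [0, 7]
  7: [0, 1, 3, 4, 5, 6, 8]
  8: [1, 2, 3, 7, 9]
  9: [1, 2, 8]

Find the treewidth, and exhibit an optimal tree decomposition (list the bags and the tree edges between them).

Each bag holds 3 vertices, so the decomposition has width 2, which upper-bounds the treewidth. Conversely, {1, 8, 9} is a clique of size 3, and the vertices of any clique must share a bag in every tree decomposition; so some bag has ≥ 3 vertices and tw(G) ≥ 2. Hence tw(G) = 2 exactly.

Treewidth 2.
Bags: B1 = {3, 5, 7}  B2 = {0, 5, 7}  B3 = {3, 7, 8}  B4 = {1, 7, 8}  B5 = {0, 6, 7}  B6 = {0, 4, 7}  B7 = {1, 8, 9}  B8 = {2, 8, 9}
Tree: B1–B2, B1–B3, B3–B4, B2–B5, B2–B6, B4–B7, B7–B8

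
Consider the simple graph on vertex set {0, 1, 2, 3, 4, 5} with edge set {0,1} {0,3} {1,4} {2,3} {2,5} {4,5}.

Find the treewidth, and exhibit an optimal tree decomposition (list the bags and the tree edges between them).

Treewidth 2.
Bags: B1 = {0, 1, 4}  B2 = {0, 4, 5}  B3 = {0, 2, 5}  B4 = {0, 2, 3}
Tree: B1–B2, B2–B3, B3–B4

Every bag has size at most 3, so the width is 3 − 1 = 2 and tw(G) ≤ 2. Since 0–1–4–5–2–3–0 is a cycle in G, G is not acyclic. Forests are exactly the graphs of treewidth ≤ 1, so tw(G) ≥ 2. Hence tw(G) = 2 exactly.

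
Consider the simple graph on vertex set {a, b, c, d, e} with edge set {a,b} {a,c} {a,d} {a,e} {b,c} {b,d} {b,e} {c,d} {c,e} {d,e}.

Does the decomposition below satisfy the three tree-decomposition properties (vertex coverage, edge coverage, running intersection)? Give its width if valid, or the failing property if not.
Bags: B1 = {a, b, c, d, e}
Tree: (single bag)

Vertex coverage: the bags together contain {a, b, c, d, e}, the full vertex set. Edge coverage: each edge of G has both endpoints in at least one bag. Running intersection: for every vertex, the bags containing it form a connected subtree. All three properties hold, so this is a valid tree decomposition of width max|bag| − 1 = 4, and hence tw(G) ≤ 4.

Yes; width 4.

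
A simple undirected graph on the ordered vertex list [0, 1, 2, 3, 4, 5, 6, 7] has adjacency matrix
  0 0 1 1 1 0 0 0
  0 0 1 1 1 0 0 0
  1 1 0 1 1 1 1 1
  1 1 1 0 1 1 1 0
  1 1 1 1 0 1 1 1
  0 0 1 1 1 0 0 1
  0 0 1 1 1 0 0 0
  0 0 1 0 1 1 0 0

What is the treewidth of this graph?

A width-3 tree decomposition is:
Bags: B1 = {0, 2, 3, 4}  B2 = {2, 3, 4, 6}  B3 = {1, 2, 3, 4}  B4 = {2, 3, 4, 5}  B5 = {2, 4, 5, 7}
Tree: B1–B2, B1–B3, B3–B4, B4–B5
The largest bag has 4 vertices, giving width 3; this decomposition certifies tw(G) ≤ 3. On the other hand G contains the 4-clique {0, 2, 3, 4}. A clique must lie in a single bag of any decomposition, so no decomposition can have width below 3. The upper and lower bounds meet at 3, so that is the treewidth.

3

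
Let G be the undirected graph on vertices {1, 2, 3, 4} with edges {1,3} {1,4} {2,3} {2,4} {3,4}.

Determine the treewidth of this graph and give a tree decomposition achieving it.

The largest bag has 3 vertices, giving width 2; this decomposition certifies tw(G) ≤ 2. On the other hand G contains the 3-clique {1, 3, 4}. A clique must lie in a single bag of any decomposition, so no decomposition can have width below 2. Therefore the treewidth is 2.

Treewidth 2.
Bags: B1 = {2, 3, 4}  B2 = {1, 3, 4}
Tree: B1–B2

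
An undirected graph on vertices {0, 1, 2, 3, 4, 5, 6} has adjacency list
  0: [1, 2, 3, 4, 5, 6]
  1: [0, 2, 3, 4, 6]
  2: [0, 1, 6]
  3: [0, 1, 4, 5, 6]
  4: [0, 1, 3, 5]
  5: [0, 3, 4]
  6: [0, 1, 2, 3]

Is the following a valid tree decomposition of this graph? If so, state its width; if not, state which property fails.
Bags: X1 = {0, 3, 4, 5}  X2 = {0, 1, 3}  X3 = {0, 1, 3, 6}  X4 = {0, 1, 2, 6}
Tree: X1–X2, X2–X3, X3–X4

A tree decomposition must satisfy three properties: every vertex lies in some bag; for every edge, both endpoints lie together in some bag; and for every vertex, the bags containing it form a connected subtree. Here edge (4,1) lies in no bag, so the decomposition is invalid.

No — edge (4,1) lies in no bag.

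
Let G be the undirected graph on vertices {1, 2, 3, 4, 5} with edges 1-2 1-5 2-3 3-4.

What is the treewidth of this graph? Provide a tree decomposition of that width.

Treewidth 1.
One optimal decomposition is:
Bags: B1 = {1, 5}  B2 = {1, 2}  B3 = {2, 3}  B4 = {3, 4}
Tree: B1–B2, B2–B3, B3–B4

Each bag holds 2 vertices, so the decomposition has width 1, which upper-bounds the treewidth. Since G has at least one edge (e.g. 5–1), it is not an edgeless graph, so tw(G) ≥ 1. Hence tw(G) = 1 exactly.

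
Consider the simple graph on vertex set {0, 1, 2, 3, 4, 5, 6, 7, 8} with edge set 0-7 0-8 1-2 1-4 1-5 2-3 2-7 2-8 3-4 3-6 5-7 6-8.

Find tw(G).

A width-3 tree decomposition is:
Bags: B1 = {1, 3, 4, 5}  B2 = {1, 2, 3, 5}  B3 = {2, 3, 5, 7}  B4 = {2, 3, 6, 7}  B5 = {2, 6, 7, 8}  B6 = {0, 6, 7, 8}
Tree: B1–B2, B2–B3, B3–B4, B4–B5, B5–B6
The largest bag has 4 vertices, giving width 3; this decomposition certifies tw(G) ≤ 3. For the lower bound: the 4 vertex sets {1,4,5}, {3}, {2}, {0,6,7,8} are disjoint, each induces a connected subgraph, and every pair is joined by at least one edge of G. Contracting each set to a single vertex therefore yields K_{4} as a minor, and since treewidth is minor-monotone, tw(G) ≥ tw(K_{4}) = 3. Hence tw(G) = 3 exactly.

3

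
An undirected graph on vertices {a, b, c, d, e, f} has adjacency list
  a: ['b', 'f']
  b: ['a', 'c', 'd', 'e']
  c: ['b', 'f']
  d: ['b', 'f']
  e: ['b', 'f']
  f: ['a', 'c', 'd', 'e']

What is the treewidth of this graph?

2

A width-2 tree decomposition is:
Bags: B1 = {a, b, f}  B2 = {b, e, f}  B3 = {b, c, f}  B4 = {b, d, f}
Tree: B1–B2, B2–B3, B3–B4
The largest bag has 3 vertices, giving width 2; this decomposition certifies tw(G) ≤ 2. For the lower bound, G contains the cycle f–a–b–e–f, so G is not a forest; only forests have treewidth ≤ 1, hence tw(G) ≥ 2. Combining the bounds, tw(G) = 2.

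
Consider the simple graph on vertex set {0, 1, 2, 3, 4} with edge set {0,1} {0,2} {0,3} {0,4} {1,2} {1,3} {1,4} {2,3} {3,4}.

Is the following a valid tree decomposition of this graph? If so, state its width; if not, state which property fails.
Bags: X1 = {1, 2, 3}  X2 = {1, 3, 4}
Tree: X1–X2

A tree decomposition must satisfy three properties: every vertex lies in some bag; for every edge, both endpoints lie together in some bag; and for every vertex, the bags containing it form a connected subtree. Here vertex 0 appears in no bag, so the decomposition is invalid.

No — vertex 0 appears in no bag.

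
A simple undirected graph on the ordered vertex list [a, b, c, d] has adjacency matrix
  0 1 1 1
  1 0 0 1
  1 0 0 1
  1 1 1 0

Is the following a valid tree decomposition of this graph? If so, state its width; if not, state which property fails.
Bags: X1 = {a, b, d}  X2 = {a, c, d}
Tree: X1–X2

Vertex coverage: the bags together contain {a, b, c, d}, the full vertex set. Edge coverage: each edge of G has both endpoints in at least one bag. Running intersection: for every vertex, the bags containing it form a connected subtree. All three properties hold, so this is a valid tree decomposition of width max|bag| − 1 = 2, and hence tw(G) ≤ 2.

Yes; width 2.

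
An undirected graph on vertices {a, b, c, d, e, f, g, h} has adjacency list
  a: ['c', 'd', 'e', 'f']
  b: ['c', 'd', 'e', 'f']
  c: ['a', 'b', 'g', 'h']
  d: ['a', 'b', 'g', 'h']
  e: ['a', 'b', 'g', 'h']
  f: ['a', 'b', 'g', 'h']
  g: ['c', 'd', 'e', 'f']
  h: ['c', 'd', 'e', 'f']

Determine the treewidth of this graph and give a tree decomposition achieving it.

Every bag has size at most 5, so the width is 5 − 1 = 4 and tw(G) ≤ 4. For the lower bound: the 5 vertex sets {f,h}, {a,e}, {d,g}, {b}, {c} are disjoint, each induces a connected subgraph, and every pair is joined by at least one edge of G. Contracting each set to a single vertex therefore yields K_{5} as a minor, and since treewidth is minor-monotone, tw(G) ≥ tw(K_{5}) = 4. Hence tw(G) = 4 exactly.

Treewidth 4.
Bags: B1 = {a, b, f, g, h}  B2 = {a, b, e, g, h}  B3 = {a, b, d, g, h}  B4 = {a, b, c, g, h}
Tree: B1–B2, B2–B3, B3–B4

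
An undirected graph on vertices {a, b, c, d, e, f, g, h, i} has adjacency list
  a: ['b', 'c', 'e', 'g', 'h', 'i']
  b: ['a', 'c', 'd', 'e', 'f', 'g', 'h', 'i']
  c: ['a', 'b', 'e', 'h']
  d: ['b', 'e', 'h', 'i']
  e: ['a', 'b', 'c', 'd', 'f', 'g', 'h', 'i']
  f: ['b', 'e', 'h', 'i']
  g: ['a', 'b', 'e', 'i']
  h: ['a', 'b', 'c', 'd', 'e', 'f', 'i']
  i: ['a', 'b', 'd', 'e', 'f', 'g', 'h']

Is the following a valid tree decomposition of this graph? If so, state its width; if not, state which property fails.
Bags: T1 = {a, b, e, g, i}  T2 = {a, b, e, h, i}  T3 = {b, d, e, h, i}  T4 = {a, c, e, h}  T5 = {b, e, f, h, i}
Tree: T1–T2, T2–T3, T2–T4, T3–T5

No — edge (b,c) lies in no bag.

A tree decomposition must satisfy three properties: every vertex lies in some bag; for every edge, both endpoints lie together in some bag; and for every vertex, the bags containing it form a connected subtree. Here edge (b,c) lies in no bag, so the decomposition is invalid.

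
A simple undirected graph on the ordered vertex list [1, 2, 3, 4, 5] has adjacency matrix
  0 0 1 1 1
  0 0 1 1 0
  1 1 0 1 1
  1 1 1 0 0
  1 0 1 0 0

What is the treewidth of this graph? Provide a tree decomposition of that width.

Treewidth 2.
One such decomposition:
Bags: B1 = {1, 3, 4}  B2 = {2, 3, 4}  B3 = {1, 3, 5}
Tree: B1–B2, B1–B3

The largest bag has 3 vertices, giving width 2; this decomposition certifies tw(G) ≤ 2. On the other hand G contains the 3-clique {1, 3, 4}. A clique must lie in a single bag of any decomposition, so no decomposition can have width below 2. Combining the bounds, tw(G) = 2.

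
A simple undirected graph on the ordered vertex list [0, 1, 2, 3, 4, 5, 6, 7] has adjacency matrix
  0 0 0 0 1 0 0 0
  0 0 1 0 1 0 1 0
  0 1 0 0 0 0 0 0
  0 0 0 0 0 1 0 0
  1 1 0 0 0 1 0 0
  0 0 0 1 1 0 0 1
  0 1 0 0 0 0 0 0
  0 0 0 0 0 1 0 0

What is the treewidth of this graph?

A width-1 tree decomposition is:
Bags: B1 = {5, 7}  B2 = {3, 5}  B3 = {4, 5}  B4 = {1, 4}  B5 = {1, 2}  B6 = {0, 4}  B7 = {1, 6}
Tree: B1–B2, B2–B3, B3–B4, B4–B5, B4–B6, B4–B7
The largest bag has 2 vertices, giving width 1; this decomposition certifies tw(G) ≤ 1. G has an edge, so its treewidth is at least 1. The upper and lower bounds meet at 1, so that is the treewidth.

1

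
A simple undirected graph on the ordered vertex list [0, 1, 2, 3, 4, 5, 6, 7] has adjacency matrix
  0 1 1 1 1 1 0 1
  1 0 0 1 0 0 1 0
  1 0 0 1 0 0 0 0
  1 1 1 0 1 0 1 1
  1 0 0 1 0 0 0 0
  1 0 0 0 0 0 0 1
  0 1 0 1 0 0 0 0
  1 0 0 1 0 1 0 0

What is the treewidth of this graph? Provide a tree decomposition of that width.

Treewidth 2.
Bags: B1 = {0, 3, 7}  B2 = {0, 5, 7}  B3 = {0, 1, 3}  B4 = {0, 2, 3}  B5 = {1, 3, 6}  B6 = {0, 3, 4}
Tree: B1–B2, B1–B3, B1–B4, B3–B5, B4–B6

The largest bag has 3 vertices, giving width 2; this decomposition certifies tw(G) ≤ 2. Conversely, {0, 1, 3} is a clique of size 3, and the vertices of any clique must share a bag in every tree decomposition; so some bag has ≥ 3 vertices and tw(G) ≥ 2. Therefore the treewidth is 2.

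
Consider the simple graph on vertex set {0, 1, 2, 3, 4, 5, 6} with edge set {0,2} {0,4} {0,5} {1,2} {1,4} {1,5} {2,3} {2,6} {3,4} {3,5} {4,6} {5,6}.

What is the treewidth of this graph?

3

A width-3 tree decomposition is:
Bags: B1 = {2, 4, 5, 6}  B2 = {0, 2, 4, 5}  B3 = {1, 2, 4, 5}  B4 = {2, 3, 4, 5}
Tree: B1–B2, B2–B3, B3–B4
The largest bag has 4 vertices, giving width 3; this decomposition certifies tw(G) ≤ 3. For the lower bound: the 4 vertex sets {4,6}, {0,5}, {2}, {1} are disjoint, each induces a connected subgraph, and every pair is joined by at least one edge of G. Contracting each set to a single vertex therefore yields K_{4} as a minor, and since treewidth is minor-monotone, tw(G) ≥ tw(K_{4}) = 3. Therefore the treewidth is 3.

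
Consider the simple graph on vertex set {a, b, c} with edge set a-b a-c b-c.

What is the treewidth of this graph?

A width-2 tree decomposition is:
Bags: B1 = {a, b, c}
Tree: (single bag)
A single bag containing all 3 vertices is trivially a valid decomposition of width 2. On the other hand G contains the 3-clique {a, b, c}. A clique must lie in a single bag of any decomposition, so no decomposition can have width below 2. Hence tw(G) = 2 exactly.

2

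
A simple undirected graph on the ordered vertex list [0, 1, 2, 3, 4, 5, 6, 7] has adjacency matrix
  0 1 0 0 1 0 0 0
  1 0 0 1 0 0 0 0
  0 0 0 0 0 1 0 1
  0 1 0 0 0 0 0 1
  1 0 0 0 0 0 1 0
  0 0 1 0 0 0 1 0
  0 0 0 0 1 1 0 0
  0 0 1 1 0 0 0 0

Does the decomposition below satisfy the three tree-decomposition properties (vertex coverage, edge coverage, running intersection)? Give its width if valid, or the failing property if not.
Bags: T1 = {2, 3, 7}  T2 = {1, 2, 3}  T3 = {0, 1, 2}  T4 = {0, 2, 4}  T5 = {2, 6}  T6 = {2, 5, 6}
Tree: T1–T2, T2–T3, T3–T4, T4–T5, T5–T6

No — edge (4,6) lies in no bag.

A tree decomposition must satisfy three properties: every vertex lies in some bag; for every edge, both endpoints lie together in some bag; and for every vertex, the bags containing it form a connected subtree. Here edge (4,6) lies in no bag, so the decomposition is invalid.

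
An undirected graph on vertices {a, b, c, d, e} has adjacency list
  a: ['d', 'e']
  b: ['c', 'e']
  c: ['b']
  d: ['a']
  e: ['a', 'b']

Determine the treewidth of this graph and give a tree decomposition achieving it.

Each bag holds 2 vertices, so the decomposition has width 1, which upper-bounds the treewidth. Any graph with an edge has treewidth ≥ 1, and G has the edge c–b. The upper and lower bounds meet at 1, so that is the treewidth.

Treewidth 1.
Bags: B1 = {b, c}  B2 = {b, e}  B3 = {a, e}  B4 = {a, d}
Tree: B1–B2, B2–B3, B3–B4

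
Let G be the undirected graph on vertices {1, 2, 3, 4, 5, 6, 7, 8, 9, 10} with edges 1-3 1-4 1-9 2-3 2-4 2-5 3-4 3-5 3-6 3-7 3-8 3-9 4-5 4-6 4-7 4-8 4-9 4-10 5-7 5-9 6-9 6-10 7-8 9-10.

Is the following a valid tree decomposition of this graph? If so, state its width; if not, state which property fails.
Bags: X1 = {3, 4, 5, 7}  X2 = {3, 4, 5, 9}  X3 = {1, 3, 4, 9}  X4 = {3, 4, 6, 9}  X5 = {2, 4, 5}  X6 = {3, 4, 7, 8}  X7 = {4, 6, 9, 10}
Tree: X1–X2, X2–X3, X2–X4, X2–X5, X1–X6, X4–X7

A tree decomposition must satisfy three properties: every vertex lies in some bag; for every edge, both endpoints lie together in some bag; and for every vertex, the bags containing it form a connected subtree. Here edge (3,2) lies in no bag, so the decomposition is invalid.

No — edge (3,2) lies in no bag.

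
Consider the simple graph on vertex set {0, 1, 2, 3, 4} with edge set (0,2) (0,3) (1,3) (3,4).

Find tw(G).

1

A width-1 tree decomposition is:
Bags: B1 = {0, 2}  B2 = {0, 3}  B3 = {3, 4}  B4 = {1, 3}
Tree: B1–B2, B2–B3, B2–B4
The largest bag has 2 vertices, giving width 1; this decomposition certifies tw(G) ≤ 1. Since G has at least one edge (e.g. 0–2), it is not an edgeless graph, so tw(G) ≥ 1. The upper and lower bounds meet at 1, so that is the treewidth.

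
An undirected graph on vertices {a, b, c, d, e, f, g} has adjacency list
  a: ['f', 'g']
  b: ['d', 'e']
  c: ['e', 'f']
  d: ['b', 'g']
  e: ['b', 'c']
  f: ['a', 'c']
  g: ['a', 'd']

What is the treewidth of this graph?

A width-2 tree decomposition is:
Bags: B1 = {a, f, g}  B2 = {c, f, g}  B3 = {c, e, g}  B4 = {b, e, g}  B5 = {b, d, g}
Tree: B1–B2, B2–B3, B3–B4, B4–B5
Every bag has size at most 3, so the width is 3 − 1 = 2 and tw(G) ≤ 2. For the lower bound, G contains the cycle g–a–f–c–e–b–d–g, so G is not a forest; only forests have treewidth ≤ 1, hence tw(G) ≥ 2. Combining the bounds, tw(G) = 2.

2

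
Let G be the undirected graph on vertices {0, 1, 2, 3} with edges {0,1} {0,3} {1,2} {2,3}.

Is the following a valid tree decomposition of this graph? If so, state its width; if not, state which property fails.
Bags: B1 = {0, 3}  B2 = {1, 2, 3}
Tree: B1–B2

A tree decomposition must satisfy three properties: every vertex lies in some bag; for every edge, both endpoints lie together in some bag; and for every vertex, the bags containing it form a connected subtree. Here edge (1,0) lies in no bag, so the decomposition is invalid.

No — edge (1,0) lies in no bag.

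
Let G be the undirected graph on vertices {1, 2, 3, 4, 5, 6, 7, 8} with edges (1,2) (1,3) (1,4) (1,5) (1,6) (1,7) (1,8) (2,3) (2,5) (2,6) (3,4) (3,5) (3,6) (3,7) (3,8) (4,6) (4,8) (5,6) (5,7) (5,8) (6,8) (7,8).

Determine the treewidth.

A width-4 tree decomposition is:
Bags: B1 = {1, 3, 5, 6, 8}  B2 = {1, 2, 3, 5, 6}  B3 = {1, 3, 4, 6, 8}  B4 = {1, 3, 5, 7, 8}
Tree: B1–B2, B1–B3, B1–B4
Each bag holds 5 vertices, so the decomposition has width 4, which upper-bounds the treewidth. On the other hand G contains the 5-clique {1, 3, 4, 6, 8}. A clique must lie in a single bag of any decomposition, so no decomposition can have width below 4. Hence tw(G) = 4 exactly.

4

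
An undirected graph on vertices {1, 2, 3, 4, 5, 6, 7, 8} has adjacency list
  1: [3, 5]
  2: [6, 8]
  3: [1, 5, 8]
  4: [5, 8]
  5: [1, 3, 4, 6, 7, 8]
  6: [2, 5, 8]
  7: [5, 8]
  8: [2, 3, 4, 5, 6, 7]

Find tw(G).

2

A width-2 tree decomposition is:
Bags: B1 = {5, 6, 8}  B2 = {3, 5, 8}  B3 = {5, 7, 8}  B4 = {4, 5, 8}  B5 = {2, 6, 8}  B6 = {1, 3, 5}
Tree: B1–B2, B2–B3, B2–B4, B1–B5, B2–B6
Every bag has size at most 3, so the width is 3 − 1 = 2 and tw(G) ≤ 2. On the other hand G contains the 3-clique {2, 6, 8}. A clique must lie in a single bag of any decomposition, so no decomposition can have width below 2. The upper and lower bounds meet at 2, so that is the treewidth.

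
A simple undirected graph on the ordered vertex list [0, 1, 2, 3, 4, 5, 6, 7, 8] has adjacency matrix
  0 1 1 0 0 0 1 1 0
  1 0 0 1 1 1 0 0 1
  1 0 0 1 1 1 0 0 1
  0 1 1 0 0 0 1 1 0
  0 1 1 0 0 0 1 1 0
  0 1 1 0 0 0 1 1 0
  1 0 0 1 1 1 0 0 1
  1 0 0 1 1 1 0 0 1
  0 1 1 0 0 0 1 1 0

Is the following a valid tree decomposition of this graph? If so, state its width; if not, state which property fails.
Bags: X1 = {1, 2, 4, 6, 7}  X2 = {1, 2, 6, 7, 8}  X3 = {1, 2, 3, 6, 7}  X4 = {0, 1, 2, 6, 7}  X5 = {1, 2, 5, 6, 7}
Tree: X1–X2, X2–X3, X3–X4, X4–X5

Every vertex of G appears in some bag (union = {0, 1, 2, 3, 4, 5, 6, 7, 8}); every edge is covered by a bag; and for each vertex v the set of bags containing v is connected in the bag tree. The decomposition is therefore valid. The largest bag has 5 vertices, so the width is 4.

Yes; width 4.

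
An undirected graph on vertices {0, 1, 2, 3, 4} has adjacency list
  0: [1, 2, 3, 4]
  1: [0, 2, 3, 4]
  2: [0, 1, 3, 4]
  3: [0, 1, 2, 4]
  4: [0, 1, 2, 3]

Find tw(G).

A width-4 tree decomposition is:
Bags: B1 = {0, 1, 2, 3, 4}
Tree: (single bag)
A single bag containing all 5 vertices is trivially a valid decomposition of width 4. On the other hand G contains the 5-clique {0, 1, 2, 3, 4}. A clique must lie in a single bag of any decomposition, so no decomposition can have width below 4. Combining the bounds, tw(G) = 4.

4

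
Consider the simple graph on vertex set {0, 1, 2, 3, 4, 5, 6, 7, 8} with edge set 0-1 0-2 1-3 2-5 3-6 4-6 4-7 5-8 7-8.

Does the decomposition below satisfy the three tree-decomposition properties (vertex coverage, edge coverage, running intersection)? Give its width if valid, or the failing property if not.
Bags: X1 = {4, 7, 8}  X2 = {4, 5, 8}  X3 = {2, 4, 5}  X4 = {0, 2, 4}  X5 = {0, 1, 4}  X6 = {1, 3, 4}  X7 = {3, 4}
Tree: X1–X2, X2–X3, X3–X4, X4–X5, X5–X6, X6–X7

No — vertex 6 appears in no bag.

A tree decomposition must satisfy three properties: every vertex lies in some bag; for every edge, both endpoints lie together in some bag; and for every vertex, the bags containing it form a connected subtree. Here vertex 6 appears in no bag, so the decomposition is invalid.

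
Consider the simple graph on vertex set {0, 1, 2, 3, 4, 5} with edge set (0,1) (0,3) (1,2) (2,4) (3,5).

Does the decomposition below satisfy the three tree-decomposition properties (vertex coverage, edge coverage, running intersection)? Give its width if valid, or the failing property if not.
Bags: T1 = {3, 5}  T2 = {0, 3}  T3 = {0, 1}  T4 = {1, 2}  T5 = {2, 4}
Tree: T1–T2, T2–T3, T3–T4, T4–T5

Vertex coverage: the bags together contain {0, 1, 2, 3, 4, 5}, the full vertex set. Edge coverage: each edge of G has both endpoints in at least one bag. Running intersection: for every vertex, the bags containing it form a connected subtree. All three properties hold, so this is a valid tree decomposition of width max|bag| − 1 = 1, and hence tw(G) ≤ 1.

Yes; width 1.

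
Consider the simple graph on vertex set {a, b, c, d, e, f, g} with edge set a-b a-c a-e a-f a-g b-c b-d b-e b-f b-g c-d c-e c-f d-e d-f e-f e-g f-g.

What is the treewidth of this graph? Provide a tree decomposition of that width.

The largest bag has 5 vertices, giving width 4; this decomposition certifies tw(G) ≤ 4. Conversely, {a, b, e, f, g} is a clique of size 5, and the vertices of any clique must share a bag in every tree decomposition; so some bag has ≥ 5 vertices and tw(G) ≥ 4. Combining the bounds, tw(G) = 4.

Treewidth 4.
Bags: B1 = {a, b, e, f, g}  B2 = {a, b, c, e, f}  B3 = {b, c, d, e, f}
Tree: B1–B2, B2–B3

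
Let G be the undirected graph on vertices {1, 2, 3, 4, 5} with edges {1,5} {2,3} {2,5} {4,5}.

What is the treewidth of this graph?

A width-1 tree decomposition is:
Bags: B1 = {1, 5}  B2 = {4, 5}  B3 = {2, 5}  B4 = {2, 3}
Tree: B1–B2, B1–B3, B3–B4
Every bag has size at most 2, so the width is 2 − 1 = 1 and tw(G) ≤ 1. Any graph with an edge has treewidth ≥ 1, and G has the edge 5–1. Hence tw(G) = 1 exactly.

1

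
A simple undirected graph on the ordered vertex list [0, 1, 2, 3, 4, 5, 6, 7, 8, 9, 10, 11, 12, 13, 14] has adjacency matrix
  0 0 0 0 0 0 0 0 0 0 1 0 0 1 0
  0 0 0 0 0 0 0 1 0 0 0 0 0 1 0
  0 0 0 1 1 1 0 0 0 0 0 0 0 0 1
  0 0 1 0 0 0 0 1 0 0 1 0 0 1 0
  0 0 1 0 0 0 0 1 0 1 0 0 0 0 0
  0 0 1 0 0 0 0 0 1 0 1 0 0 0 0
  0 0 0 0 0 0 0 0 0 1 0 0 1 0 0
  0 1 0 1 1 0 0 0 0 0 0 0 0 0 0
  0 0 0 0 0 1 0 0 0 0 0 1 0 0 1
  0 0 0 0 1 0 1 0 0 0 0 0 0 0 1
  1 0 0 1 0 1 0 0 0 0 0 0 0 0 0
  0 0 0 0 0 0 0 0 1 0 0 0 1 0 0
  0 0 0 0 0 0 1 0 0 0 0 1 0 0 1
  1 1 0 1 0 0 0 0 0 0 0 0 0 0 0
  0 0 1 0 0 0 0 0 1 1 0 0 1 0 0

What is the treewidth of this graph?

A width-3 tree decomposition is:
Bags: B1 = {0, 1, 10, 13}  B2 = {1, 3, 10, 13}  B3 = {1, 3, 7, 10}  B4 = {3, 5, 7, 10}  B5 = {2, 3, 5, 7}  B6 = {2, 4, 5, 7}  B7 = {2, 4, 5, 8}  B8 = {2, 4, 8, 14}  B9 = {4, 8, 9, 14}  B10 = {8, 9, 11, 14}  B11 = {9, 11, 12, 14}  B12 = {6, 9, 11, 12}
Tree: B1–B2, B2–B3, B3–B4, B4–B5, B5–B6, B6–B7, B7–B8, B8–B9, B9–B10, B10–B11, B11–B12
Every bag has size at most 4, so the width is 4 − 1 = 3 and tw(G) ≤ 3. For the lower bound: the 4 vertex sets {0,1,13}, {10}, {3}, {2,4,5,7} are disjoint, each induces a connected subgraph, and every pair is joined by at least one edge of G. Contracting each set to a single vertex therefore yields K_{4} as a minor, and since treewidth is minor-monotone, tw(G) ≥ tw(K_{4}) = 3. Therefore the treewidth is 3.

3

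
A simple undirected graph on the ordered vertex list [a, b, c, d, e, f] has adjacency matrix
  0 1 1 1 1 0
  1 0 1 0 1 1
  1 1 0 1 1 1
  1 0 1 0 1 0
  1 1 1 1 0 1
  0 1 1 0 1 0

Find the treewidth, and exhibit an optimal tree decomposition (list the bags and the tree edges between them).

Each bag holds 4 vertices, so the decomposition has width 3, which upper-bounds the treewidth. For the lower bound, the 4 vertices {a, c, d, e} are pairwise adjacent, and any tree decomposition puts a clique entirely inside one bag — forcing width ≥ 3. Hence tw(G) = 3 exactly.

Treewidth 3.
Bags: B1 = {a, b, c, e}  B2 = {b, c, e, f}  B3 = {a, c, d, e}
Tree: B1–B2, B1–B3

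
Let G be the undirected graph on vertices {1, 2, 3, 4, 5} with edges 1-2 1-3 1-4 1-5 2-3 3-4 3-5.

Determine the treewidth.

A width-2 tree decomposition is:
Bags: B1 = {1, 2, 3}  B2 = {1, 3, 5}  B3 = {1, 3, 4}
Tree: B1–B2, B2–B3
The largest bag has 3 vertices, giving width 2; this decomposition certifies tw(G) ≤ 2. On the other hand G contains the 3-clique {1, 2, 3}. A clique must lie in a single bag of any decomposition, so no decomposition can have width below 2. Hence tw(G) = 2 exactly.

2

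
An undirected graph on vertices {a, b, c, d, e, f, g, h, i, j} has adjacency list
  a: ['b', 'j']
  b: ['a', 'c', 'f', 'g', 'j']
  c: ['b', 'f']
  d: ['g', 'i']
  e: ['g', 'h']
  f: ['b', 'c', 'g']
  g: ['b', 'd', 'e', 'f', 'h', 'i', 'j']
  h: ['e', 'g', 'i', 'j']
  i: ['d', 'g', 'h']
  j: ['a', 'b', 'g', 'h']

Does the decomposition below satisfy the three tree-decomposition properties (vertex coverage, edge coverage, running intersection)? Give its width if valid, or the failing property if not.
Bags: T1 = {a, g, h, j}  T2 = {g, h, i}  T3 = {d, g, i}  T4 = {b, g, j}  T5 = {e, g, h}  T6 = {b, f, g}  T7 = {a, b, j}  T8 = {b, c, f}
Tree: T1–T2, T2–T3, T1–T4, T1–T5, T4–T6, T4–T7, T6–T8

No — bags containing vertex a are not connected in the tree.

A tree decomposition must satisfy three properties: every vertex lies in some bag; for every edge, both endpoints lie together in some bag; and for every vertex, the bags containing it form a connected subtree. Here bags containing vertex a are not connected in the tree, so the decomposition is invalid.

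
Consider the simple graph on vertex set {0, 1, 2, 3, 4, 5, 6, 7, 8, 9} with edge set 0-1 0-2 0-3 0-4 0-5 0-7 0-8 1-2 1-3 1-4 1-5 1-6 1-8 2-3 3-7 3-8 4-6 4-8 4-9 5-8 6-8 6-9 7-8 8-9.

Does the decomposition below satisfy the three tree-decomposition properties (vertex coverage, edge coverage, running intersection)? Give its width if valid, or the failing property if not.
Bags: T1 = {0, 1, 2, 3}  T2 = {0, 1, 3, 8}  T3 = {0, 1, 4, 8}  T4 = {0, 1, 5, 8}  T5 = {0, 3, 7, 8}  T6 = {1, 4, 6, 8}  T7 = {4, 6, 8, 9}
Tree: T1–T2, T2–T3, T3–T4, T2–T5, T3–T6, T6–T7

Yes; width 3.

Checking the three conditions: (i) the bags cover all of {0, 1, 2, 3, 4, 5, 6, 7, 8, 9}; (ii) for each edge, some bag contains both endpoints; (iii) the bags containing any fixed vertex form a subtree. All hold, so the decomposition is valid with width 4 − 1 = 3.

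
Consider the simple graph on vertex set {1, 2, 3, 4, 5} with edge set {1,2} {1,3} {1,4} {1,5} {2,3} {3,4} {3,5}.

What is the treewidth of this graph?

A width-2 tree decomposition is:
Bags: B1 = {1, 3, 4}  B2 = {1, 2, 3}  B3 = {1, 3, 5}
Tree: B1–B2, B1–B3
Every bag has size at most 3, so the width is 3 − 1 = 2 and tw(G) ≤ 2. On the other hand G contains the 3-clique {1, 2, 3}. A clique must lie in a single bag of any decomposition, so no decomposition can have width below 2. Combining the bounds, tw(G) = 2.

2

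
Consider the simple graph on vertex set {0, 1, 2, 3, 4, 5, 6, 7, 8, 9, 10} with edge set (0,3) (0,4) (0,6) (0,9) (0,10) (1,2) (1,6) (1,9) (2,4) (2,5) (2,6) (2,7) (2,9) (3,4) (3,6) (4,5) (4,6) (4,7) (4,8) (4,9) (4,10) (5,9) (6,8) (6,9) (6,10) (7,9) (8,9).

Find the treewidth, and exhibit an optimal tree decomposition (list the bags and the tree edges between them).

Treewidth 3.
One optimal decomposition is:
Bags: B1 = {4, 6, 8, 9}  B2 = {2, 4, 6, 9}  B3 = {1, 2, 6, 9}  B4 = {0, 4, 6, 9}  B5 = {2, 4, 7, 9}  B6 = {0, 3, 4, 6}  B7 = {0, 4, 6, 10}  B8 = {2, 4, 5, 9}
Tree: B1–B2, B2–B3, B2–B4, B2–B5, B4–B6, B6–B7, B5–B8

The largest bag has 4 vertices, giving width 3; this decomposition certifies tw(G) ≤ 3. On the other hand G contains the 4-clique {1, 2, 6, 9}. A clique must lie in a single bag of any decomposition, so no decomposition can have width below 3. Combining the bounds, tw(G) = 3.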